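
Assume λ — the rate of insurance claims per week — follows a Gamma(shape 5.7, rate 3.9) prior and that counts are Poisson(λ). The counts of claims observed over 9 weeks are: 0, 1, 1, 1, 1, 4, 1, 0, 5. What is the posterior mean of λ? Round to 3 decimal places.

The Poisson likelihood adds the total count to the shape and the number of exposure periods to the rate. Here ∑xᵢ = 14 and n = 9, so shape 5.7→19.7 and rate 3.9→12.9.
E[λ | data] = 19.7/12.9 = 1.527.

Posterior mean ≈ 1.527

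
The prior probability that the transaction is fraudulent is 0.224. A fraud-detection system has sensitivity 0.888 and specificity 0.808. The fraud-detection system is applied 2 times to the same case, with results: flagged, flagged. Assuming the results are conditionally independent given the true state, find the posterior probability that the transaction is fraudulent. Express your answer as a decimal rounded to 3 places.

Let H be the event that the transaction is fraudulent; start with P(H) = 0.224. P('flagged'|H) = 0.888, P('flagged'|¬H) = 0.192.
Update on result 1 ('flagged'): P(H) ← 0.888·0.2240 / (0.888·0.2240 + 0.192·0.7760) = 0.19891/0.34790 = 0.5717.
Update on result 2 ('flagged'): P(H) ← 0.888·0.5717 / (0.888·0.5717 + 0.192·0.4283) = 0.50771/0.58993 = 0.8606.

Posterior P(H) ≈ 0.861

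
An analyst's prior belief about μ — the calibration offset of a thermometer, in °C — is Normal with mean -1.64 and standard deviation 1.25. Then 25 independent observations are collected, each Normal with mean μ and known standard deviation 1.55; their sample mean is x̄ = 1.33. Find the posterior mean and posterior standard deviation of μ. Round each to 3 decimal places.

Posterior mean ≈ 1.158; posterior SD ≈ 0.301

Prior precision 1/τ₀² = 1/1.25² = 0.640000; data precision n/σ² = 25/1.55² = 10.4058.
Posterior precision = 0.640000 + 10.4058 = 11.0458, giving posterior SD = 1/√11.0458 = 0.301.
Posterior mean = (0.640000·-1.64 + 10.4058·1.33) / 11.0458 = 1.158.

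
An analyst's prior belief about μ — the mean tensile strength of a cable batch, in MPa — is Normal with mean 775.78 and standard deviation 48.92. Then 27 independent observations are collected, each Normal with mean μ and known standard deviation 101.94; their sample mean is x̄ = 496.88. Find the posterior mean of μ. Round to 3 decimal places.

Prior precision 1/τ₀² = 1/48.92² = 0.00041786; data precision n/σ² = 27/101.94² = 0.00259821.
Posterior precision = 0.00041786 + 0.00259821 = 0.00301607.
Posterior mean = (0.00041786·775.78 + 0.00259821·496.88) / 0.00301607 = 535.520.

Posterior mean ≈ 535.520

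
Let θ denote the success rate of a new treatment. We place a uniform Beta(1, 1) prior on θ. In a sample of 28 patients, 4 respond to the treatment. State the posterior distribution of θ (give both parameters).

The binomial likelihood is conjugate to the Beta prior: with 4 successes and 24 failures, the posterior is Beta(1+4, 1+24) = Beta(5, 25).

Posterior: Beta(5, 25)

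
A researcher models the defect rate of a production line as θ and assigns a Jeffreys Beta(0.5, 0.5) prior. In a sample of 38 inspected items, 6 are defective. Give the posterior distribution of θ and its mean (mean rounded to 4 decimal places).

Posterior: Beta(6.5, 32.5); mean ≈ 0.1667

Observing 6 successes and 32 failures updates Beta(0.5, 0.5) by adding the success and failure counts to the two shape parameters: α = 0.5+6 = 6.5, β = 0.5+32 = 32.5.
Posterior mean = α/(α+β) = 6.5/39 = 0.1667.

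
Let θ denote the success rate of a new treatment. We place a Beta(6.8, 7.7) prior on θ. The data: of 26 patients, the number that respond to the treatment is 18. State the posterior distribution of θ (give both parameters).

Posterior: Beta(24.8, 15.7)

The binomial likelihood is conjugate to the Beta prior: with 18 successes and 8 failures, the posterior is Beta(6.8+18, 7.7+8) = Beta(24.8, 15.7).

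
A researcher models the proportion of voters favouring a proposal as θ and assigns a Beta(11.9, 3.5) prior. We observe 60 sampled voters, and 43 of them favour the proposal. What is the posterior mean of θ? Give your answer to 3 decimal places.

Posterior mean ≈ 0.728

Observing 43 successes and 17 failures updates Beta(11.9, 3.5) by adding the success and failure counts to the two shape parameters: α = 11.9+43 = 54.9, β = 3.5+17 = 20.5.
Posterior mean = α/(α+β) = 54.9/75.4 = 0.728.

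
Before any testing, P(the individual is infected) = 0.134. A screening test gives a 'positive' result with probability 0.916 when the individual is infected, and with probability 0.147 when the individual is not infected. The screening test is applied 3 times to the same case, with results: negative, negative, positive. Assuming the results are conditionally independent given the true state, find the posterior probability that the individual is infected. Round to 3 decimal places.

Posterior P(H) ≈ 0.009

Let H be the event that the individual is infected; start with P(H) = 0.134. P('positive'|H) = 0.916, P('positive'|¬H) = 0.147.
Update on result 1 ('negative'): P(H) ← 0.084·0.1340 / (0.084·0.1340 + 0.853·0.8660) = 0.011256/0.74995 = 0.0150.
Update on result 2 ('negative'): P(H) ← 0.084·0.0150 / (0.084·0.0150 + 0.853·0.9850) = 0.0012607/0.84146 = 0.0015.
Update on result 3 ('positive'): P(H) ← 0.916·0.0015 / (0.916·0.0015 + 0.147·0.9985) = 0.0013724/0.14815 = 0.0093.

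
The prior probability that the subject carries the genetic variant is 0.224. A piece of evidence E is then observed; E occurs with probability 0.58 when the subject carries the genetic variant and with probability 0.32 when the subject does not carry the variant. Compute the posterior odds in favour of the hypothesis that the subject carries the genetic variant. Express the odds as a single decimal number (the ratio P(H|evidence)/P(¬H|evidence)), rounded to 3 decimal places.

Prior odds = 0.224/(1−0.224) = 0.28866.
Likelihood ratio for E = 0.58/0.32 = 1.8125.
Posterior odds = prior odds × LR = 0.52320.

Posterior odds ≈ 0.523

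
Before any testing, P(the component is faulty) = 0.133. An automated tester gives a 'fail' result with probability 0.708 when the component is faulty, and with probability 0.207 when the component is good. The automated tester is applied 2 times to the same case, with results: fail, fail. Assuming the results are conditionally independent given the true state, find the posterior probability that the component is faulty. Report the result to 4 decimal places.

Posterior P(H) ≈ 0.6422

Let H be the event that the component is faulty; start with P(H) = 0.133. P('fail'|H) = 0.708, P('fail'|¬H) = 0.207.
Update on result 1 ('fail'): P(H) ← 0.708·0.1330 / (0.708·0.1330 + 0.207·0.8670) = 0.094164/0.27363 = 0.3441.
Update on result 2 ('fail'): P(H) ← 0.708·0.3441 / (0.708·0.3441 + 0.207·0.6559) = 0.24364/0.37941 = 0.6422.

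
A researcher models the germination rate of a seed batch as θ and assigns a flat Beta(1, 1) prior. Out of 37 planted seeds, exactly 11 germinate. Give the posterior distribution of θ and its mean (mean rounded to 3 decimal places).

Observing 11 successes and 26 failures updates Beta(1, 1) by adding the success and failure counts to the two shape parameters: α = 1+11 = 12, β = 1+26 = 27.
E[θ | data] = 12/(12+27) = 0.308.

Posterior: Beta(12, 27); mean ≈ 0.308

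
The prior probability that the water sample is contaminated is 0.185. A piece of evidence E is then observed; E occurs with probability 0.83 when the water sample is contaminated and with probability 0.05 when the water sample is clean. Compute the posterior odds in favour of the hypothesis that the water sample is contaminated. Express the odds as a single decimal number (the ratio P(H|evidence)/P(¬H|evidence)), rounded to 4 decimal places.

Prior odds = 0.185/(1−0.185) = 0.22699. In log-odds, ln(0.22699) = -1.4828.
Add log likelihood ratio: ln(16.600) = 2.8094.
Posterior log-odds = 1.3266, so posterior odds = exp(1.3266) = 3.7681.

Posterior odds ≈ 3.7681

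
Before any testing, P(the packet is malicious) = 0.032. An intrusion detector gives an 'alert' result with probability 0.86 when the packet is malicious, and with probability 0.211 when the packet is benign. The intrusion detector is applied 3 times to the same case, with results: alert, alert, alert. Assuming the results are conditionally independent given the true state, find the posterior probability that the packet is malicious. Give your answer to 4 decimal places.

Posterior P(H) ≈ 0.6912

With H the event that the packet is malicious, the joint likelihood of the observed sequence is P(data|H) = 0.86·0.86·0.86 = 0.63606 and P(data|¬H) = 0.211·0.211·0.211 = 0.0093939.
Bayes: P(H|data) = 0.032·0.63606 / (0.032·0.63606 + 0.968·0.0093939) = 0.020354/0.029447 = 0.6912.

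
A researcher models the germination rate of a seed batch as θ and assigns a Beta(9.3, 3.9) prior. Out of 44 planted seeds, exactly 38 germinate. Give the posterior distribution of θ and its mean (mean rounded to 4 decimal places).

The binomial likelihood is conjugate to the Beta prior: with 38 successes and 6 failures, the posterior is Beta(9.3+38, 3.9+6) = Beta(47.3, 9.9).
Posterior mean = α/(α+β) = 47.3/57.2 = 0.8269.

Posterior: Beta(47.3, 9.9); mean ≈ 0.8269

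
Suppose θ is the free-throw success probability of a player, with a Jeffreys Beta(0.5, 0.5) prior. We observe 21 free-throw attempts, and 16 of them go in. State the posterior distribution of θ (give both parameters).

Observing 16 successes and 5 failures updates Beta(0.5, 0.5) by adding the success and failure counts to the two shape parameters: α = 0.5+16 = 16.5, β = 0.5+5 = 5.5.

Posterior: Beta(16.5, 5.5)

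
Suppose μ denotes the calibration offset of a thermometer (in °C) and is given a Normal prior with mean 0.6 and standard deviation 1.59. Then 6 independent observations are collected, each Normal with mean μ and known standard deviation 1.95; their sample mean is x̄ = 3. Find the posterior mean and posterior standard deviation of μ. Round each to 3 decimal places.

Prior precision 1/τ₀² = 1/1.59² = 0.395554; data precision n/σ² = 6/1.95² = 1.57791.
Posterior precision = 0.395554 + 1.57791 = 1.97346, giving posterior SD = 1/√1.97346 = 0.712.
Posterior mean = (0.395554·0.6 + 1.57791·3) / 1.97346 = 2.519.

Posterior mean ≈ 2.519; posterior SD ≈ 0.712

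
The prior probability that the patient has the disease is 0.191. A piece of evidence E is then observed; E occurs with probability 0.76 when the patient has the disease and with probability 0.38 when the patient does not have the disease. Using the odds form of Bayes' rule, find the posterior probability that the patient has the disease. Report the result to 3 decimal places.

Posterior probability ≈ 0.321

Prior odds = 0.191/(1−0.191) = 0.23609.
Likelihood ratio for E = 0.76/0.38 = 2.0000.
Posterior odds = prior odds × LR = 0.47219.
Posterior probability = odds/(1+odds) = 0.47219/1.4722 = 0.321.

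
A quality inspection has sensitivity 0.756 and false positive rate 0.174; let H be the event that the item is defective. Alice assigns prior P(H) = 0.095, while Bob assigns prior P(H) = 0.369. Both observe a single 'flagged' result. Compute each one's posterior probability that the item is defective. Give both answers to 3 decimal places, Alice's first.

P('+'|H) = 0.756, P('+'|¬H) = 0.174.
Alice: numerator 0.756·0.095 = 0.071820; evidence = 0.071820+0.174·0.905 = 0.22929; posterior = 0.313.
Bob: numerator 0.756·0.369 = 0.27896; evidence = 0.27896+0.174·0.631 = 0.38876; posterior = 0.718.

Alice: 0.313; Bob: 0.718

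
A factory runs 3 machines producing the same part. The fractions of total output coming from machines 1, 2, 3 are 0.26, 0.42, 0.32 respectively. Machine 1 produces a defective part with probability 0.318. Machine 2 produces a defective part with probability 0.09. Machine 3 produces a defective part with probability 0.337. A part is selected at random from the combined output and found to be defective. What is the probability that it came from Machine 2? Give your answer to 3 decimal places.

Posterior probability ≈ 0.166

Tabulate prior·likelihood by source: [1] prior 0.26, lik 0.318, product 0.08268; [2] prior 0.42, lik 0.09, product 0.03780; [3] prior 0.32, lik 0.337, product 0.1078.
Normalizing constant = 0.22832; the posterior for Machine 2 is its product over the sum, 0.03780/0.22832 = 0.166.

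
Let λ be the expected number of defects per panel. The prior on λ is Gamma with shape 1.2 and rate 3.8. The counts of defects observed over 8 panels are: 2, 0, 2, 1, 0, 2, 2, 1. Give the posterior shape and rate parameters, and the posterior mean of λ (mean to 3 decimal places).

Posterior: Gamma(shape=11.2, rate=11.8); mean ≈ 0.949

Total count ∑xᵢ = 10 over n = 8 panels.
Gamma is conjugate to the Poisson likelihood: posterior is Gamma(shape = 1.2+10 = 11.2, rate = 3.8+8 = 11.8).
E[λ | data] = 11.2/11.8 = 0.949.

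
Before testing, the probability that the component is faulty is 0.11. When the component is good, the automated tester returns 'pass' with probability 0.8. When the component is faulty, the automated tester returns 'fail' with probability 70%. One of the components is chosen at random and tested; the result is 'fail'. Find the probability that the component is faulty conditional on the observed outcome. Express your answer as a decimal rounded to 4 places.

P(H | E) ≈ 0.3020

Write H for 'the component is faulty'. Prior odds H:¬H = 0.11/0.89 = 0.12360. For the 'fail' outcome, the likelihood ratio is 0.7/0.2 = 3.5000.
Posterior odds = 0.12360 × 3.5000 = 0.43258, so P(H|E) = 0.43258/(1+0.43258) = 0.3020.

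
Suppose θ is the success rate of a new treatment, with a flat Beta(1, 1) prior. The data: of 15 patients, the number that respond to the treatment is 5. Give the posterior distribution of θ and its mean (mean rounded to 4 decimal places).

Posterior: Beta(6, 11); mean ≈ 0.3529

The binomial likelihood is conjugate to the Beta prior: with 5 successes and 10 failures, the posterior is Beta(1+5, 1+10) = Beta(6, 11).
E[θ | data] = 6/(6+11) = 0.3529.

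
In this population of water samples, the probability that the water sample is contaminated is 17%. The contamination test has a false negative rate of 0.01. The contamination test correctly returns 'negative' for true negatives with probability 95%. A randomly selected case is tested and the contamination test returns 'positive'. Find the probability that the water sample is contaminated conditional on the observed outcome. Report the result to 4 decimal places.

P(H | E) ≈ 0.8022

Write H for 'the water sample is contaminated'. Prior odds H:¬H = 0.17/0.83 = 0.20482. For the 'positive' outcome, the likelihood ratio is 0.99/0.05 = 19.800.
Posterior odds = 0.20482 × 19.800 = 4.0554, so P(H|E) = 4.0554/(1+4.0554) = 0.8022.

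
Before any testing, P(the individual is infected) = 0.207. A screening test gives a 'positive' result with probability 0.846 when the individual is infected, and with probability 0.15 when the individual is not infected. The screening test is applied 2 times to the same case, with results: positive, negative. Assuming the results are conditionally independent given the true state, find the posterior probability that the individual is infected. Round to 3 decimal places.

Posterior P(H) ≈ 0.211

Let H be the event that the individual is infected; start with P(H) = 0.207. P('positive'|H) = 0.846, P('positive'|¬H) = 0.15.
Update on result 1 ('positive'): P(H) ← 0.846·0.2070 / (0.846·0.2070 + 0.15·0.7930) = 0.17512/0.29407 = 0.5955.
Update on result 2 ('negative'): P(H) ← 0.154·0.5955 / (0.154·0.5955 + 0.85·0.4045) = 0.091708/0.43553 = 0.2106.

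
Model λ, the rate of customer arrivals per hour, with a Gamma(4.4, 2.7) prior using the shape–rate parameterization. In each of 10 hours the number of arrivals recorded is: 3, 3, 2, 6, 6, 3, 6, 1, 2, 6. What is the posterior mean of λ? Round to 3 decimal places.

Total count ∑xᵢ = 38 over n = 10 hours.
Gamma is conjugate to the Poisson likelihood: posterior is Gamma(shape = 4.4+38 = 42.4, rate = 2.7+10 = 12.7).
Posterior mean = shape/rate = 42.4/12.7 = 3.339.

Posterior mean ≈ 3.339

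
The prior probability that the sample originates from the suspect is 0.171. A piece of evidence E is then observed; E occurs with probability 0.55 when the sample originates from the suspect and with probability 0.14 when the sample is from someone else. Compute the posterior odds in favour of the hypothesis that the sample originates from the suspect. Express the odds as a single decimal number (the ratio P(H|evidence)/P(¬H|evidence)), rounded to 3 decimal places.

Prior odds = 0.171/(1−0.171) = 0.20627.
Likelihood ratio for E = 0.55/0.14 = 3.9286.
Posterior odds = prior odds × LR = 0.81036.

Posterior odds ≈ 0.810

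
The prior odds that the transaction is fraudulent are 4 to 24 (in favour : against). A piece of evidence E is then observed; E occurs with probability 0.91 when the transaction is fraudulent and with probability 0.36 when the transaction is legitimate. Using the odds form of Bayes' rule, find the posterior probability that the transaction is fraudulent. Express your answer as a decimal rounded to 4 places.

Prior odds = 4/24 = 0.16667. In log-odds, ln(0.16667) = -1.7918.
Add log likelihood ratio: ln(2.5278) = 0.92734.
Posterior log-odds = -0.86442, so posterior odds = exp(-0.86442) = 0.42130. Converting, P(H|E) = 0.42130/1.4213 = 0.2964.

Posterior probability ≈ 0.2964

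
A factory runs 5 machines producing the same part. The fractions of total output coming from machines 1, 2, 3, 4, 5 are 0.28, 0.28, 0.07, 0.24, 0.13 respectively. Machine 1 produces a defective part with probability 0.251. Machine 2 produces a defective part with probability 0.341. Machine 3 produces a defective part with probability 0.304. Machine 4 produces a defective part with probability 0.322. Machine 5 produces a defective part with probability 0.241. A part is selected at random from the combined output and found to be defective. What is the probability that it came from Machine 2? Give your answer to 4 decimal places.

P(defective|M1) = 0.251; P(defective|M2) = 0.341; P(defective|M3) = 0.304; P(defective|M4) = 0.322; P(defective|M5) = 0.241.
Prior × likelihood for each source: 0.28·0.251=0.07028, 0.28·0.341=0.09548, 0.07·0.304=0.02128, 0.24·0.322=0.07728, 0.13·0.241=0.03133. Summing gives P(defective) = 0.29565.
P(Machine 2 | defective) = 0.09548 / 0.29565 = 0.3229.

Posterior probability ≈ 0.3229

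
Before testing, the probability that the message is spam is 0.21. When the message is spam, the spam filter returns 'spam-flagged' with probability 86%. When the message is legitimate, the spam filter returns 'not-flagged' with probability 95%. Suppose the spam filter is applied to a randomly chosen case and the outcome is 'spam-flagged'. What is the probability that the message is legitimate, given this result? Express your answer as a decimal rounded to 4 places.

Write H for 'the message is spam'. Prior odds H:¬H = 0.21/0.79 = 0.26582. For the 'spam-flagged' outcome, the likelihood ratio is 0.86/0.05 = 17.200.
Posterior odds = 0.26582 × 17.200 = 4.5722, so P(H|E) = 4.5722/(1+4.5722) = 0.8205. Then P(¬H|E) = 1 − 0.8205 = 0.1795.

P(¬H | E) ≈ 0.1795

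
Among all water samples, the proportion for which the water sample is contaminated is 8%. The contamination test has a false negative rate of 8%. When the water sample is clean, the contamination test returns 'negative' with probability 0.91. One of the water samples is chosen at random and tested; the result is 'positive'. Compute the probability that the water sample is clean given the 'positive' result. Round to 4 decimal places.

Write H for 'the water sample is contaminated'. Prior odds H:¬H = 0.08/0.92 = 0.086957. For the 'positive' outcome, the likelihood ratio is 0.92/0.09 = 10.222.
Posterior odds = 0.086957 × 10.222 = 0.88889, so P(H|E) = 0.88889/(1+0.88889) = 0.4706. Then P(¬H|E) = 1 − 0.4706 = 0.5294.

P(¬H | E) ≈ 0.5294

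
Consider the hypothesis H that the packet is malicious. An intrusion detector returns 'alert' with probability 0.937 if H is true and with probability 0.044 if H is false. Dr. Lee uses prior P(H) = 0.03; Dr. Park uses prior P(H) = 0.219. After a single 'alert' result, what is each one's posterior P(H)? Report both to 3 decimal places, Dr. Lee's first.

P('+'|H) = 0.937, P('+'|¬H) = 0.044.
Dr. Lee: numerator 0.937·0.03 = 0.028110; evidence = 0.028110+0.044·0.97 = 0.070790; posterior = 0.397.
Dr. Park: numerator 0.937·0.219 = 0.20520; evidence = 0.20520+0.044·0.781 = 0.23957; posterior = 0.857.

Dr. Lee: 0.397; Dr. Park: 0.857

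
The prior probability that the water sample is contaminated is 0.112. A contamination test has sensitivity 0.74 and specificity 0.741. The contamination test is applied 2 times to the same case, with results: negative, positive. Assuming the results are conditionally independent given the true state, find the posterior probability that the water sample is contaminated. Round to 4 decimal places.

Let H be the event that the water sample is contaminated; start with P(H) = 0.112. P('positive'|H) = 0.74, P('positive'|¬H) = 0.259.
Update on result 1 ('negative'): P(H) ← 0.26·0.1120 / (0.26·0.1120 + 0.741·0.8880) = 0.029120/0.68713 = 0.0424.
Update on result 2 ('positive'): P(H) ← 0.74·0.0424 / (0.74·0.0424 + 0.259·0.9576) = 0.031361/0.27938 = 0.1122.

Posterior P(H) ≈ 0.1122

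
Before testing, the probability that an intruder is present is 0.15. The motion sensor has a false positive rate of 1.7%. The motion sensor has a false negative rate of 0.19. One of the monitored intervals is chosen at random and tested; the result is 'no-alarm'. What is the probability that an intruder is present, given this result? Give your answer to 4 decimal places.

Let H be the event that an intruder is present. P(H) = 0.15, so P(¬H) = 0.85. With E the 'no-alarm' result, P(E|H) = 0.19 and P(E|¬H) = 0.983.
P(E) = 0.19·0.15 + 0.983·0.85 = 0.028500 + 0.83555 = 0.86405.
By Bayes' theorem, P(H|E) = 0.028500 / 0.86405 = 0.0330.

P(H | E) ≈ 0.0330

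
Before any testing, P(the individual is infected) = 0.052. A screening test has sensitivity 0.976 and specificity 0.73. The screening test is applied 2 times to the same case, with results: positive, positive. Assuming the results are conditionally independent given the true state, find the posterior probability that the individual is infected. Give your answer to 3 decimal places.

Posterior P(H) ≈ 0.418

With H the event that the individual is infected, the joint likelihood of the observed sequence is P(data|H) = 0.976·0.976 = 0.95258 and P(data|¬H) = 0.27·0.27 = 0.072900.
Bayes: P(H|data) = 0.052·0.95258 / (0.052·0.95258 + 0.948·0.072900) = 0.049534/0.11864 = 0.4175.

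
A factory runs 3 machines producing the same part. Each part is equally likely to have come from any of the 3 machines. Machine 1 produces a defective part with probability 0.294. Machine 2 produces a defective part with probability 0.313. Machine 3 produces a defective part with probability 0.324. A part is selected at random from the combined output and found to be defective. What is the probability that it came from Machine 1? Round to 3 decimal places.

Posterior probability ≈ 0.316

P(defective|M1) = 0.294; P(defective|M2) = 0.313; P(defective|M3) = 0.324.
Prior × likelihood for each source: 0.333333·0.294=0.09800, 0.333333·0.313=0.1043, 0.333333·0.324=0.1080. Summing gives P(defective) = 0.31033.
P(Machine 1 | defective) = 0.09800 / 0.31033 = 0.316.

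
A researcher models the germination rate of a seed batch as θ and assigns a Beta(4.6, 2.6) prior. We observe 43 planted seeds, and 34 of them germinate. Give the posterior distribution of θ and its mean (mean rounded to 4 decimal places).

Posterior: Beta(38.6, 11.6); mean ≈ 0.7689

The binomial likelihood is conjugate to the Beta prior: with 34 successes and 9 failures, the posterior is Beta(4.6+34, 2.6+9) = Beta(38.6, 11.6).
E[θ | data] = 38.6/(38.6+11.6) = 0.7689.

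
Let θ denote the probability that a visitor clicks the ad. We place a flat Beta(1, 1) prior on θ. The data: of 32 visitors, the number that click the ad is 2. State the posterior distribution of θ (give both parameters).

Posterior: Beta(3, 31)

Observing 2 successes and 30 failures updates Beta(1, 1) by adding the success and failure counts to the two shape parameters: α = 1+2 = 3, β = 1+30 = 31.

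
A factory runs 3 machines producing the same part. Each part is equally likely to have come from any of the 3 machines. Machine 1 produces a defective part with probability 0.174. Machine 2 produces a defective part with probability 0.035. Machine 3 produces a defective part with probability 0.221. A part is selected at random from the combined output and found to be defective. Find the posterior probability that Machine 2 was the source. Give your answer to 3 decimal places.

P(defective|M1) = 0.174; P(defective|M2) = 0.035; P(defective|M3) = 0.221.
Prior × likelihood for each source: 0.333333·0.174=0.05800, 0.333333·0.035=0.01167, 0.333333·0.221=0.07367. Summing gives P(defective) = 0.14333.
P(Machine 2 | defective) = 0.01167 / 0.14333 = 0.081.

Posterior probability ≈ 0.081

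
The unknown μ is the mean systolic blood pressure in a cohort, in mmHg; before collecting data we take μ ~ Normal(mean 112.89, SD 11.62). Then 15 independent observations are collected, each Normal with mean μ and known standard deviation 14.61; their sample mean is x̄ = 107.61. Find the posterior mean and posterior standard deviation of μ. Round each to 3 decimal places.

With known σ, the Normal prior is conjugate. Weight on the data is w = (n/σ²)/(n/σ² + 1/τ₀²) = 0.0702734/(0.0702734+0.00740607) = 0.90466.
Posterior mean = w·x̄ + (1−w)·μ₀ = 0.90466·107.61 + 0.095341·112.89 = 108.113. Posterior variance = 1/(0.0702734+0.00740607) = 12.8734, so SD = 3.588.

Posterior mean ≈ 108.113; posterior SD ≈ 3.588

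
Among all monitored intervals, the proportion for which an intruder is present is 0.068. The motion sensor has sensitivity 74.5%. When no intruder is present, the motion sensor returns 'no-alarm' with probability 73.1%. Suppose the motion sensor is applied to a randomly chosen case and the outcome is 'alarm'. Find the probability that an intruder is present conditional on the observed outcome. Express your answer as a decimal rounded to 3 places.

Let H be the event that an intruder is present. P(H) = 0.068, so P(¬H) = 0.932. With E the 'alarm' result, P(E|H) = 0.745 and P(E|¬H) = 0.269.
P(E) = 0.745·0.068 + 0.269·0.932 = 0.050660 + 0.25071 = 0.30137.
By Bayes' theorem, P(H|E) = 0.050660 / 0.30137 = 0.168.

P(H | E) ≈ 0.168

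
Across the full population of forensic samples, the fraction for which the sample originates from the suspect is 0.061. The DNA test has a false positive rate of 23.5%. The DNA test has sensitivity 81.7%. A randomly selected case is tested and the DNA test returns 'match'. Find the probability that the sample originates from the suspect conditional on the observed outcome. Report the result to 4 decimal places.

P(H | E) ≈ 0.1842

Write H for 'the sample originates from the suspect'. Prior odds H:¬H = 0.061/0.939 = 0.064963. For the 'match' outcome, the likelihood ratio is 0.817/0.235 = 3.4766.
Posterior odds = 0.064963 × 3.4766 = 0.22585, so P(H|E) = 0.22585/(1+0.22585) = 0.1842.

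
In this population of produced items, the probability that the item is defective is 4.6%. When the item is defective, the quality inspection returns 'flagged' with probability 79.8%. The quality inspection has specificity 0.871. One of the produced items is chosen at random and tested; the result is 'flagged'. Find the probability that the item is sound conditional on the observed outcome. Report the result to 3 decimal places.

Write H for 'the item is defective'. Prior odds H:¬H = 0.046/0.954 = 0.048218. For the 'flagged' outcome, the likelihood ratio is 0.798/0.129 = 6.1860.
Posterior odds = 0.048218 × 6.1860 = 0.29828, so P(H|E) = 0.29828/(1+0.29828) = 0.230. Then P(¬H|E) = 1 − 0.230 = 0.770.

P(¬H | E) ≈ 0.770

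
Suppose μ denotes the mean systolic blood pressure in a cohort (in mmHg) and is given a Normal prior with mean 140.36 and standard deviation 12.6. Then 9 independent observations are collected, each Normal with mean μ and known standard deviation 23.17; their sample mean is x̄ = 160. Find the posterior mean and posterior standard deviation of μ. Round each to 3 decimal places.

Posterior mean ≈ 154.636; posterior SD ≈ 6.585

Prior precision 1/τ₀² = 1/12.6² = 0.00629882; data precision n/σ² = 9/23.17² = 0.0167645.
Posterior precision = 0.00629882 + 0.0167645 = 0.0230633, giving posterior SD = 1/√0.0230633 = 6.585.
Posterior mean = (0.00629882·140.36 + 0.0167645·160) / 0.0230633 = 154.636.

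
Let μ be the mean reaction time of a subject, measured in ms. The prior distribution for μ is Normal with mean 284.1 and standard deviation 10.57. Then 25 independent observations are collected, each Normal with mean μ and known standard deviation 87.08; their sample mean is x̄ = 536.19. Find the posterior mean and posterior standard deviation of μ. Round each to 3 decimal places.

With known σ, the Normal prior is conjugate. Weight on the data is w = (n/σ²)/(n/σ² + 1/τ₀²) = 0.00329688/(0.00329688+0.00895056) = 0.26919.
Posterior mean = w·x̄ + (1−w)·μ₀ = 0.26919·536.19 + 0.73081·284.1 = 351.960. Posterior variance = 1/(0.00329688+0.00895056) = 81.6497, so SD = 9.036.

Posterior mean ≈ 351.960; posterior SD ≈ 9.036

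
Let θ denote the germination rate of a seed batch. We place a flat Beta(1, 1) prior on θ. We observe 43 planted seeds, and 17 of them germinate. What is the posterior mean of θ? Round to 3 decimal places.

The binomial likelihood is conjugate to the Beta prior: with 17 successes and 26 failures, the posterior is Beta(1+17, 1+26) = Beta(18, 27).
E[θ | data] = 18/(18+27) = 0.400.

Posterior mean ≈ 0.400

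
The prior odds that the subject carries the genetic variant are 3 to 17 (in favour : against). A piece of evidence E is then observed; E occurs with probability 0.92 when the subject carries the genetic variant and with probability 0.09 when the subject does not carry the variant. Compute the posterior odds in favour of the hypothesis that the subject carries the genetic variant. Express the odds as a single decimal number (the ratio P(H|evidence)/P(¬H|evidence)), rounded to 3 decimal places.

Posterior odds ≈ 1.804

Prior odds = 3/17 = 0.17647.
Likelihood ratio for E = 0.92/0.09 = 10.222.
Posterior odds = prior odds × LR = 1.8039.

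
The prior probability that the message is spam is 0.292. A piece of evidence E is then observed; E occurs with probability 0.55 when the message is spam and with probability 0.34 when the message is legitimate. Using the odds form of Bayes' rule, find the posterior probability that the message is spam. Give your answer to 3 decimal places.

Posterior probability ≈ 0.400

Prior odds = 0.292/(1−0.292) = 0.41243.
Likelihood ratio for E = 0.55/0.34 = 1.6176.
Posterior odds = prior odds × LR = 0.66717.
Posterior probability = odds/(1+odds) = 0.66717/1.6672 = 0.400.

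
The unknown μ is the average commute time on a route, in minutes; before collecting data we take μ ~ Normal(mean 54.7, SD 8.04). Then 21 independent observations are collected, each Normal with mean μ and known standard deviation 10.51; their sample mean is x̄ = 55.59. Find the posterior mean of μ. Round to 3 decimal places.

Prior precision 1/τ₀² = 1/8.04² = 0.0154699; data precision n/σ² = 21/10.51² = 0.190114.
Posterior precision = 0.0154699 + 0.190114 = 0.205584.
Posterior mean = (0.0154699·54.7 + 0.190114·55.59) / 0.205584 = 55.523.

Posterior mean ≈ 55.523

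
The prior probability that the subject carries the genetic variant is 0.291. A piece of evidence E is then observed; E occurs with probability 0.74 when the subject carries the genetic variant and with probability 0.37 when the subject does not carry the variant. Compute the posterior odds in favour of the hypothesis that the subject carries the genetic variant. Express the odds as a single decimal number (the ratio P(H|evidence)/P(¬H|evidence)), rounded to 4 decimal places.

Posterior odds ≈ 0.8209

Prior odds = 0.291/(1−0.291) = 0.41044. In log-odds, ln(0.41044) = -0.89053.
Add log likelihood ratio: ln(2.0000) = 0.69315.
Posterior log-odds = -0.19739, so posterior odds = exp(-0.19739) = 0.82087.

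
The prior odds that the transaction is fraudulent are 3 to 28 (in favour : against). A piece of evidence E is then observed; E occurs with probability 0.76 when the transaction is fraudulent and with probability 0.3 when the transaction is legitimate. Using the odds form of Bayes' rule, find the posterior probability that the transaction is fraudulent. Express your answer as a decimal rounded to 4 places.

Posterior probability ≈ 0.2135

Prior odds = 3/28 = 0.10714. In log-odds, ln(0.10714) = -2.2336.
Add log likelihood ratio: ln(2.5333) = 0.92954.
Posterior log-odds = -1.3041, so posterior odds = exp(-1.3041) = 0.27143. Converting, P(H|E) = 0.27143/1.2714 = 0.2135.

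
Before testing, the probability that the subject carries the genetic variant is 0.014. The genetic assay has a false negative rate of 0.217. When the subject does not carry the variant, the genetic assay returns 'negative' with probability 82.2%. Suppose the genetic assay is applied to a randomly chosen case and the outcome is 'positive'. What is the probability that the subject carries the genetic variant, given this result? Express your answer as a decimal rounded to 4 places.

Let H be the event that the subject carries the genetic variant. P(H) = 0.014, so P(¬H) = 0.986. With E the 'positive' result, P(E|H) = 0.783 and P(E|¬H) = 0.178.
P(E) = 0.783·0.014 + 0.178·0.986 = 0.010962 + 0.17551 = 0.18647.
By Bayes' theorem, P(H|E) = 0.010962 / 0.18647 = 0.0588.

P(H | E) ≈ 0.0588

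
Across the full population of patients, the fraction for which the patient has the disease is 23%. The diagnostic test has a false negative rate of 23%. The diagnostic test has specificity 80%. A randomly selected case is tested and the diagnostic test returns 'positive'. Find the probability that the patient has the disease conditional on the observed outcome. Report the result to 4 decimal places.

Write H for 'the patient has the disease'. Prior odds H:¬H = 0.23/0.77 = 0.29870. For the 'positive' outcome, the likelihood ratio is 0.77/0.2 = 3.8500.
Posterior odds = 0.29870 × 3.8500 = 1.1500, so P(H|E) = 1.1500/(1+1.1500) = 0.5349.

P(H | E) ≈ 0.5349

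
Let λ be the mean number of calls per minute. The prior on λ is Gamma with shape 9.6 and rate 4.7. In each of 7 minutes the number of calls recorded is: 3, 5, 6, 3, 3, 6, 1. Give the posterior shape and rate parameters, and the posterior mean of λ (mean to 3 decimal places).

Total count ∑xᵢ = 27 over n = 7 minutes.
Gamma is conjugate to the Poisson likelihood: posterior is Gamma(shape = 9.6+27 = 36.6, rate = 4.7+7 = 11.7).
Posterior mean = shape/rate = 36.6/11.7 = 3.128.

Posterior: Gamma(shape=36.6, rate=11.7); mean ≈ 3.128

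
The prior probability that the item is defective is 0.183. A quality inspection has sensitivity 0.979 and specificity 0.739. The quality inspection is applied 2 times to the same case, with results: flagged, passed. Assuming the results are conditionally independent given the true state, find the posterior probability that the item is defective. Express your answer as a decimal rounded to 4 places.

Let H be the event that the item is defective; start with P(H) = 0.183. P('flagged'|H) = 0.979, P('flagged'|¬H) = 0.261.
Update on result 1 ('flagged'): P(H) ← 0.979·0.1830 / (0.979·0.1830 + 0.261·0.8170) = 0.17916/0.39239 = 0.4566.
Update on result 2 ('passed'): P(H) ← 0.021·0.4566 / (0.021·0.4566 + 0.739·0.5434) = 0.0095881/0.41118 = 0.0233.

Posterior P(H) ≈ 0.0233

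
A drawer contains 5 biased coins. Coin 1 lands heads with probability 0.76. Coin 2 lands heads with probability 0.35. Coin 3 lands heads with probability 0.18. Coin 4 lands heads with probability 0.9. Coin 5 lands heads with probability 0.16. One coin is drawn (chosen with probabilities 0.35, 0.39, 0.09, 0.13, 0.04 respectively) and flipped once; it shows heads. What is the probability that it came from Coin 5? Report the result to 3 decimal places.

P(heads|C1) = 0.76; P(heads|C2) = 0.35; P(heads|C3) = 0.18; P(heads|C4) = 0.9; P(heads|C5) = 0.16.
Prior × likelihood for each source: 0.35·0.76=0.2660, 0.39·0.35=0.1365, 0.09·0.18=0.01620, 0.13·0.9=0.1170, 0.04·0.16=0.006400. Summing gives P(heads) = 0.54210.
P(Coin 5 | heads) = 0.006400 / 0.54210 = 0.012.

Posterior probability ≈ 0.012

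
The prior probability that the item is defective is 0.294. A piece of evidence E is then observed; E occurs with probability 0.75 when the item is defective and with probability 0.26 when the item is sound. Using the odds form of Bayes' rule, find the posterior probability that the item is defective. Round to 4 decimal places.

Posterior probability ≈ 0.5457

Prior odds = 0.294/(1−0.294) = 0.41643. In log-odds, ln(0.41643) = -0.87604.
Add log likelihood ratio: ln(2.8846) = 1.0594.
Posterior log-odds = 0.18336, so posterior odds = exp(0.18336) = 1.2012. Converting, P(H|E) = 1.2012/2.2012 = 0.5457.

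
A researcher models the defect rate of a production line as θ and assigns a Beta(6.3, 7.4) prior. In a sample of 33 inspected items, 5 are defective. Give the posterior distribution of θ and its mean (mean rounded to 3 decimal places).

Observing 5 successes and 28 failures updates Beta(6.3, 7.4) by adding the success and failure counts to the two shape parameters: α = 6.3+5 = 11.3, β = 7.4+28 = 35.4.
Posterior mean = α/(α+β) = 11.3/46.7 = 0.242.

Posterior: Beta(11.3, 35.4); mean ≈ 0.242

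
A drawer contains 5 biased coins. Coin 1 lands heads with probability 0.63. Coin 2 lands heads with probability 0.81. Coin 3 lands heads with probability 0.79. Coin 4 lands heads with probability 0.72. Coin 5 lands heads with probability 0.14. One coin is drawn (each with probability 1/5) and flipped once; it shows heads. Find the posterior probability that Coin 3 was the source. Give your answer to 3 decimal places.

Tabulate prior·likelihood by source: [1] prior 0.2, lik 0.63, product 0.1260; [2] prior 0.2, lik 0.81, product 0.1620; [3] prior 0.2, lik 0.79, product 0.1580; [4] prior 0.2, lik 0.72, product 0.1440; [5] prior 0.2, lik 0.14, product 0.02800.
Normalizing constant = 0.61800; the posterior for Coin 3 is its product over the sum, 0.1580/0.61800 = 0.256.

Posterior probability ≈ 0.256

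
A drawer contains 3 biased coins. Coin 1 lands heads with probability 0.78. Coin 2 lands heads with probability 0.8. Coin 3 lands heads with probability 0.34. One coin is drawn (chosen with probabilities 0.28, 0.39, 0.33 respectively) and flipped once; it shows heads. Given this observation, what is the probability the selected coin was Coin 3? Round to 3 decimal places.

Posterior probability ≈ 0.175

Tabulate prior·likelihood by source: [1] prior 0.28, lik 0.78, product 0.2184; [2] prior 0.39, lik 0.8, product 0.3120; [3] prior 0.33, lik 0.34, product 0.1122.
Normalizing constant = 0.64260; the posterior for Coin 3 is its product over the sum, 0.1122/0.64260 = 0.175.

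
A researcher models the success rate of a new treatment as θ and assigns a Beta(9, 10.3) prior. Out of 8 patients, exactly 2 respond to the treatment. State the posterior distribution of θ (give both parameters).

Posterior: Beta(11, 16.3)

Observing 2 successes and 6 failures updates Beta(9, 10.3) by adding the success and failure counts to the two shape parameters: α = 9+2 = 11, β = 10.3+6 = 16.3.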